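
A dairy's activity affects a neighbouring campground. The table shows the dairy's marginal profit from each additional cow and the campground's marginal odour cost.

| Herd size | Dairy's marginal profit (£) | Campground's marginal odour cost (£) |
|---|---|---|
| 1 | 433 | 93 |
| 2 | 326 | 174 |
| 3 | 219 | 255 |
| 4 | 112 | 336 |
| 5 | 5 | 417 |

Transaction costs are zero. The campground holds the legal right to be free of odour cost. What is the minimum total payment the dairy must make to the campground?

£267

Efficient level: marginal profit ≥ marginal odour cost through level 2, so k* = 2.
With the campground holding the right, the dairy must at least compensate total damage at k*: 93 + 174 = 267.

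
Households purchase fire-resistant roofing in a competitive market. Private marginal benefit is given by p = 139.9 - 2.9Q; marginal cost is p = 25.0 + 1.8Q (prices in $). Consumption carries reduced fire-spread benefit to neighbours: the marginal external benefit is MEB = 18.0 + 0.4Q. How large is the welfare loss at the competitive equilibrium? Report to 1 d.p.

Market equilibrium (private): 25.0 + 1.8Q = 139.9 - 2.9Q → Q_m = 24.4468.
Social marginal benefit = demand + MEB = 157.9 - 2.5Q.
Set SMB = MC: 157.9 - 2.5Q = 25.0 + 1.8Q → Q* = 30.9070.
The welfare-loss triangle has base |Q_m − Q*| and height MEB(Q_m) (the vertical gap between SMB and MC is zero at Q* and MEB at Q_m).
DWL = ½ × 6.4602 × 27.7787 = 89.7280.

DWL = $89.7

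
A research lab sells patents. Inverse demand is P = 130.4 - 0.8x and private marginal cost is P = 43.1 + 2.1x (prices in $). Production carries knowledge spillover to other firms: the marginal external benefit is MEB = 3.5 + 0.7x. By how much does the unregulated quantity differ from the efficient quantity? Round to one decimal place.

11.2 units

Market equilibrium (private): 43.1 + 2.1x = 130.4 - 0.8x → x_m = 30.1034.
Social marginal cost = private MC − MEB = 39.6 + 1.4x.
Set SMC = demand: 39.6 + 1.4x = 130.4 - 0.8x → x* = 41.2727.
Gap = |30.1034 − 41.2727| = 11.1693.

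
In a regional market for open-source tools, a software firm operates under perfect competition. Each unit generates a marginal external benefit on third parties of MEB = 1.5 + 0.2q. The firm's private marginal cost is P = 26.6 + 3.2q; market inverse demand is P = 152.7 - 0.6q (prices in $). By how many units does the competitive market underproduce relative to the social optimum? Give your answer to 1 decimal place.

Market equilibrium (private): 26.6 + 3.2q = 152.7 - 0.6q → q_m = 33.1842.
Social marginal cost = private MC − MEB = 25.1 + 3.0q.
Set SMC = demand: 25.1 + 3.0q = 152.7 - 0.6q → q* = 35.4444.
Gap = |33.1842 − 35.4444| = 2.2602.

2.3 units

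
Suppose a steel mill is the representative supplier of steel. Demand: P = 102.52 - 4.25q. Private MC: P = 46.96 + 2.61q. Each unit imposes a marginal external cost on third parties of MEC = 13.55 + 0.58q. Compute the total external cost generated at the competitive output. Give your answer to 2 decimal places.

128.77

Market equilibrium (private): 46.96 + 2.61q = 102.52 - 4.25q → q_m = 8.0991.
Total external cost = ∫₀^{q_m} (13.55 + 0.58q) dq = 13.55×8.0991 + ½×0.58×8.0991² = 128.7655.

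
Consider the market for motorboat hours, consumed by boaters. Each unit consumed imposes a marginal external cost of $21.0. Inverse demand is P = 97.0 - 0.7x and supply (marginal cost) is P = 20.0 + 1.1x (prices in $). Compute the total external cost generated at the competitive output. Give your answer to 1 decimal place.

Market equilibrium (private): 20.0 + 1.1x = 97.0 - 0.7x → x_m = 42.7778.
Total external cost = MEC × x_m = 21.0 × 42.7778 = 898.3338.

$898.3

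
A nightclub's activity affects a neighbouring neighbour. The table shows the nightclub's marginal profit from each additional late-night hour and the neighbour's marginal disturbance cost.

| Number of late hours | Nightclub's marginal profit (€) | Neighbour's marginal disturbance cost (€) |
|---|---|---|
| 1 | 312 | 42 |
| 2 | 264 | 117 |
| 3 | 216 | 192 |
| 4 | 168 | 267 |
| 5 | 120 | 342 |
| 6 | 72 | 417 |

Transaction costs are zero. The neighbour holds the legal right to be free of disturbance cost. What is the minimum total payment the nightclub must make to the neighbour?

Efficient level: marginal profit ≥ marginal disturbance cost through level 3, so k* = 3.
With the neighbour holding the right, the nightclub must at least compensate total damage at k*: 42 + 117 + 192 = 351.

€351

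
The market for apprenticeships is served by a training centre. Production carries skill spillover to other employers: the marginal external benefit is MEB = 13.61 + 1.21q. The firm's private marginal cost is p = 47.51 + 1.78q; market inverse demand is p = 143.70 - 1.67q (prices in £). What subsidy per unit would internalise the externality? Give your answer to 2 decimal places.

Social marginal cost = private MC − MEB = 33.90 + 0.57q.
Set SMC = demand: 33.90 + 0.57q = 143.70 - 1.67q → q* = 49.0179.
The Pigouvian subsidy equals MEB at q*: 13.61 + 1.21×49.0179 = 72.9217.

subsidy = £72.92 per unit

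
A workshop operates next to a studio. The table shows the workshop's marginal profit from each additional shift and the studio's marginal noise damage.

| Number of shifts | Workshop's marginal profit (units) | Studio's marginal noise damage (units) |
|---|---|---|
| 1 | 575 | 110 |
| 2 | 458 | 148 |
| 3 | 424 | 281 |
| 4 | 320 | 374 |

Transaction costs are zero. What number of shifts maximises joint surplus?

3

Bargaining reaches the level where marginal profit last exceeds marginal noise damage.
That holds through level 3 (424 ≥ 281) but not at 4 (320 < 374).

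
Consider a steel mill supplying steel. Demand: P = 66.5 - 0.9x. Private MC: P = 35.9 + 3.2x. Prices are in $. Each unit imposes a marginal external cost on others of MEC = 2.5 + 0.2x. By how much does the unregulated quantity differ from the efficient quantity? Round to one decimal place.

0.9 units

Market equilibrium (private): 35.9 + 3.2x = 66.5 - 0.9x → x_m = 7.4634.
Social marginal cost = private MC + MEC = 38.4 + 3.4x.
Set SMC = demand: 38.4 + 3.4x = 66.5 - 0.9x → x* = 6.5349.
Gap = |7.4634 − 6.5349| = 0.9285.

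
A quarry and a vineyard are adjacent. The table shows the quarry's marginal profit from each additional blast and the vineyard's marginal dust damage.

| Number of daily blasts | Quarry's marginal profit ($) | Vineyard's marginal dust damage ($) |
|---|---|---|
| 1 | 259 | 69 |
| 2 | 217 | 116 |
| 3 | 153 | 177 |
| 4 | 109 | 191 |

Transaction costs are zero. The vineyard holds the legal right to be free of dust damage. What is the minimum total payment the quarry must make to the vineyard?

Efficient level: marginal profit ≥ marginal dust damage through level 2, so k* = 2.
With the vineyard holding the right, the quarry must at least compensate total damage at k*: 69 + 116 = 185.

$185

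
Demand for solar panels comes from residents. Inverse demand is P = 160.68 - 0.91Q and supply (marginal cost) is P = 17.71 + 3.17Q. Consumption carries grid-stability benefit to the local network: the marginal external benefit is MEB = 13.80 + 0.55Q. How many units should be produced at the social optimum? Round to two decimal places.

Social marginal benefit = demand + MEB = 174.48 - 0.36Q.
Set SMB = MC: 174.48 - 0.36Q = 17.71 + 3.17Q → Q* = 44.4108.

Q* = 44.41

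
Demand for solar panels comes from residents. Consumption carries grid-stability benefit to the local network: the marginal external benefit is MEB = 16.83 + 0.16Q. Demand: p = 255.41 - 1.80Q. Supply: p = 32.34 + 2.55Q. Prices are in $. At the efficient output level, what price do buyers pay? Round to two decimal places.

P = $152.35

Social marginal benefit = demand + MEB = 272.24 - 1.64Q.
Set SMB = MC: 272.24 - 1.64Q = 32.34 + 2.55Q → Q* = 57.2554.
Consumer price on the demand curve at Q*: 255.41 − 1.80×57.2554 = 152.3503.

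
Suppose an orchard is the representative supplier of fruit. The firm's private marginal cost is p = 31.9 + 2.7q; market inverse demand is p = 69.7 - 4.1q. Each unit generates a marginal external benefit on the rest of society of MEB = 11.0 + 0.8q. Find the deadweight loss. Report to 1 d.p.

DWL = 19.9

Market equilibrium (private): 31.9 + 2.7q = 69.7 - 4.1q → q_m = 5.5588.
Social marginal cost = private MC − MEB = 20.9 + 1.9q.
Set SMC = demand: 20.9 + 1.9q = 69.7 - 4.1q → q* = 8.1333.
The welfare-loss triangle has base |q_m − q*| and height MEB(q_m) (the vertical gap between SMC and demand is zero at q* and MEB at q_m).
DWL = ½ × 2.5745 × 15.4471 = 19.8843.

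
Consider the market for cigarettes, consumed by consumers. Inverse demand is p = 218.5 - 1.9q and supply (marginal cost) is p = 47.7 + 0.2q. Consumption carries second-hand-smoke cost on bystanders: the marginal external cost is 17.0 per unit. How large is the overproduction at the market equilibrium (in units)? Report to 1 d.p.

8.1 units

Market equilibrium (private): 47.7 + 0.2q = 218.5 - 1.9q → q_m = 81.3333.
Social marginal benefit = demand − MEC = 201.5 - 1.9q.
Set SMB = MC: 201.5 - 1.9q = 47.7 + 0.2q → q* = 73.2381.
Gap = |81.3333 − 73.2381| = 8.0952.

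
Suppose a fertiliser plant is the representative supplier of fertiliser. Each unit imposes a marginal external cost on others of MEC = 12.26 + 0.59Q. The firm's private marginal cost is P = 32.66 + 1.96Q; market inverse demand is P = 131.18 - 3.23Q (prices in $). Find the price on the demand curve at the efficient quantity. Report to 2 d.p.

Social marginal cost = private MC + MEC = 44.92 + 2.55Q.
Set SMC = demand: 44.92 + 2.55Q = 131.18 - 3.23Q → Q* = 14.9239.
Consumer price on the demand curve at Q*: 131.18 − 3.23×14.9239 = 82.9758.

P = $82.98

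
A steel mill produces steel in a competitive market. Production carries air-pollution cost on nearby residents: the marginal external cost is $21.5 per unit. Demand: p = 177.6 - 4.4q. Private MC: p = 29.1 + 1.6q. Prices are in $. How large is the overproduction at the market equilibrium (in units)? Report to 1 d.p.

3.6 units

Market equilibrium (private): 29.1 + 1.6q = 177.6 - 4.4q → q_m = 24.7500.
Social marginal cost = private MC + MEC = 50.6 + 1.6q.
Set SMC = demand: 50.6 + 1.6q = 177.6 - 4.4q → q* = 21.1667.
Gap = |24.7500 − 21.1667| = 3.5833.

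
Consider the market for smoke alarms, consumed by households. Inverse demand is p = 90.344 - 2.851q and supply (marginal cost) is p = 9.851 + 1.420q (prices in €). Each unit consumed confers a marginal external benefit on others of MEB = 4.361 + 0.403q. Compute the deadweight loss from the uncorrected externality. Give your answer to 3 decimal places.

DWL = €18.478

Market equilibrium (private): 9.851 + 1.420q = 90.344 - 2.851q → q_m = 18.8464.
Social marginal benefit = demand + MEB = 94.705 - 2.448q.
Set SMB = MC: 94.705 - 2.448q = 9.851 + 1.420q → q* = 21.9374.
Between q* and q_m the wedge SMB − MC runs linearly from 0 to MEB(q_m), so the loss is a triangle.
DWL = ½ × 3.0910 × 11.9561 = 18.4782.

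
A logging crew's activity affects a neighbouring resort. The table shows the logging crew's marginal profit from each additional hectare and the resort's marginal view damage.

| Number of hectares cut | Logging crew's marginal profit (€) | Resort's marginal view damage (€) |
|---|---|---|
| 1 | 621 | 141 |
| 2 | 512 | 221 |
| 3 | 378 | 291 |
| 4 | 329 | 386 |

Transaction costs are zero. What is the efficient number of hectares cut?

Bargaining reaches the level where marginal profit last exceeds marginal view damage.
That holds through level 3 (378 ≥ 291) but not at 4 (329 < 386).

3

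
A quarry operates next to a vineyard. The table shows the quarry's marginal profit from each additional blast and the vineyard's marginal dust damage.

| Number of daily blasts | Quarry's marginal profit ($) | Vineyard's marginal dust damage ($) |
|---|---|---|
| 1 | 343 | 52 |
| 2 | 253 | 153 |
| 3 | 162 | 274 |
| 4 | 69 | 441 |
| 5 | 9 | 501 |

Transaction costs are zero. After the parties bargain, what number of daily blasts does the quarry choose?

2

Bargaining reaches the level where marginal profit last exceeds marginal dust damage.
That holds through level 2 (253 ≥ 153) but not at 3 (162 < 274).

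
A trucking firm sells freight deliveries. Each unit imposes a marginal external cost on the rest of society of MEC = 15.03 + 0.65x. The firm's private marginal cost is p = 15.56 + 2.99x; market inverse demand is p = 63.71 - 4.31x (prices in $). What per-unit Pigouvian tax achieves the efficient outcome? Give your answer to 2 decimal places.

tax = $17.74 per unit

Social marginal cost = private MC + MEC = 30.59 + 3.64x.
Set SMC = demand: 30.59 + 3.64x = 63.71 - 4.31x → x* = 4.1660.
The Pigouvian tax equals MEC at x*: 15.03 + 0.65×4.1660 = 17.7379.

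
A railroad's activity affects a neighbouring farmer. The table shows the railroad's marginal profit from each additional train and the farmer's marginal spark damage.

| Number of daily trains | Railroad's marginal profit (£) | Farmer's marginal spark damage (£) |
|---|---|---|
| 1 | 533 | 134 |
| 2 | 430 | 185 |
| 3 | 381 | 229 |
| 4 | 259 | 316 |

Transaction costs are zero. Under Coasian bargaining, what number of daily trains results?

Bargaining reaches the level where marginal profit last exceeds marginal spark damage.
That holds through level 3 (381 ≥ 229) but not at 4 (259 < 316).

3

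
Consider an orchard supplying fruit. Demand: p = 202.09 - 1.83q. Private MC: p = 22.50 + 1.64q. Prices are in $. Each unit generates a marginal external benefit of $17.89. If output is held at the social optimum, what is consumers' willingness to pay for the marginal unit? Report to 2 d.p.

P = $97.94

Social marginal cost = private MC − MEB = 4.61 + 1.64q.
Set SMC = demand: 4.61 + 1.64q = 202.09 - 1.83q → q* = 56.9107.
Consumer price on the demand curve at q*: 202.09 − 1.83×56.9107 = 97.9434.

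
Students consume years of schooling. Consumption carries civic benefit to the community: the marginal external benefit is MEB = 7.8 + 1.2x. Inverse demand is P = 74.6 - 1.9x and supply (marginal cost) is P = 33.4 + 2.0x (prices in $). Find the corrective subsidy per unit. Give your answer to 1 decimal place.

Social marginal benefit = demand + MEB = 82.4 - 0.7x.
Set SMB = MC: 82.4 - 0.7x = 33.4 + 2.0x → x* = 18.1481.
The Pigouvian subsidy equals MEB at x*: 7.8 + 1.2×18.1481 = 29.5777.

subsidy = $29.6 per unit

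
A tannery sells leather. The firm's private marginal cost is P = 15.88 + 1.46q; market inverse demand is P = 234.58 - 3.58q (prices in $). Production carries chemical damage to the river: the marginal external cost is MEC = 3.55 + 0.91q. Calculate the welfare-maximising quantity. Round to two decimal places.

Social marginal cost = private MC + MEC = 19.43 + 2.37q.
Set SMC = demand: 19.43 + 2.37q = 234.58 - 3.58q → q* = 36.1597.

q* = 36.16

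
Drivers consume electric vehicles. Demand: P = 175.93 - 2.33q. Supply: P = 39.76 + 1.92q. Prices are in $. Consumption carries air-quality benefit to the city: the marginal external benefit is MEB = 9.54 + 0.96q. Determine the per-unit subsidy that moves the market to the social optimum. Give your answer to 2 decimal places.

Social marginal benefit = demand + MEB = 185.47 - 1.37q.
Set SMB = MC: 185.47 - 1.37q = 39.76 + 1.92q → q* = 44.2888.
The Pigouvian subsidy equals MEB at q*: 9.54 + 0.96×44.2888 = 52.0572.

subsidy = $52.06 per unit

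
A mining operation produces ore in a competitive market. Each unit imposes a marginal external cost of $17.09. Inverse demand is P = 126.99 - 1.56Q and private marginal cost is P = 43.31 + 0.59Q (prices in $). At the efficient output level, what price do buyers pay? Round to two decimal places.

P = $78.67

Social marginal cost = private MC + MEC = 60.40 + 0.59Q.
Set SMC = demand: 60.40 + 0.59Q = 126.99 - 1.56Q → Q* = 30.9721.
Consumer price on the demand curve at Q*: 126.99 − 1.56×30.9721 = 78.6735.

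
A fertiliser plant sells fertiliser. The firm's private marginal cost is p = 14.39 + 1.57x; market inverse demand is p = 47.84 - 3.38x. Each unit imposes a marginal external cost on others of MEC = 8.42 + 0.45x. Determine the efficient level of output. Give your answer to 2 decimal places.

x* = 4.64

Social marginal cost = private MC + MEC = 22.81 + 2.02x.
Set SMC = demand: 22.81 + 2.02x = 47.84 - 3.38x → x* = 4.6352.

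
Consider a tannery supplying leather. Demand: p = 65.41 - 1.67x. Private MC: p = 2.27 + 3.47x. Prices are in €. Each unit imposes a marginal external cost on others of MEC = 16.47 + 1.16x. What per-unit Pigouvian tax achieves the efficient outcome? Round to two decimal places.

Social marginal cost = private MC + MEC = 18.74 + 4.63x.
Set SMC = demand: 18.74 + 4.63x = 65.41 - 1.67x → x* = 7.4079.
The Pigouvian tax equals MEC at x*: 16.47 + 1.16×7.4079 = 25.0632.

tax = €25.06 per unit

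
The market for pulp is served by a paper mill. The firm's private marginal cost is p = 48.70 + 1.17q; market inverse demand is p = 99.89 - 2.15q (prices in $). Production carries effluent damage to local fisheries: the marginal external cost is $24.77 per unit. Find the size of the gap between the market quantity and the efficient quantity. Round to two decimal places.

Market equilibrium (private): 48.70 + 1.17q = 99.89 - 2.15q → q_m = 15.4187.
Social marginal cost = private MC + MEC = 73.47 + 1.17q.
Set SMC = demand: 73.47 + 1.17q = 99.89 - 2.15q → q* = 7.9578.
Gap = |15.4187 − 7.9578| = 7.4609.

7.46 units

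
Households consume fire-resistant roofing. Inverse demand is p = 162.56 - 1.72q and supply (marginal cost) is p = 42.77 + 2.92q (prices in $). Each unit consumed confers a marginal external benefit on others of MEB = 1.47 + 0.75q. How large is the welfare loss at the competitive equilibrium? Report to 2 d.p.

Market equilibrium (private): 42.77 + 2.92q = 162.56 - 1.72q → q_m = 25.8168.
Social marginal benefit = demand + MEB = 164.03 - 0.97q.
Set SMB = MC: 164.03 - 0.97q = 42.77 + 2.92q → q* = 31.1722.
The loss is the area between SMB and MC from q* to q_m; with linear curves that's a triangle of height MEB(q_m).
DWL = ½ × 5.3554 × 20.8326 = 55.7835.

DWL = $55.78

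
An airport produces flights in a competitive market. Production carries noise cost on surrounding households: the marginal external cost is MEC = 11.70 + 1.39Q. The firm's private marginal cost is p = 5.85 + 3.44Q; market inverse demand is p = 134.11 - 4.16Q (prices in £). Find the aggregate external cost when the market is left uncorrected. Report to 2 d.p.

£395.40

Market equilibrium (private): 5.85 + 3.44Q = 134.11 - 4.16Q → Q_m = 16.8763.
Total external cost = ∫₀^{Q_m} (11.70 + 1.39Q) dQ = 11.70×16.8763 + ½×1.39×16.8763² = 395.3953.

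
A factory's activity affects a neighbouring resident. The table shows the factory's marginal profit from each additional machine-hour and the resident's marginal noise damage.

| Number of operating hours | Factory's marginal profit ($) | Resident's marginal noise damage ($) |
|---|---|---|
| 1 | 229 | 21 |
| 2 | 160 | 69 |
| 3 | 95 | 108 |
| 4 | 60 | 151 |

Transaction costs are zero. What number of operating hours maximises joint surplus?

Bargaining reaches the level where marginal profit last exceeds marginal noise damage.
That holds through level 2 (160 ≥ 69) but not at 3 (95 < 108).

2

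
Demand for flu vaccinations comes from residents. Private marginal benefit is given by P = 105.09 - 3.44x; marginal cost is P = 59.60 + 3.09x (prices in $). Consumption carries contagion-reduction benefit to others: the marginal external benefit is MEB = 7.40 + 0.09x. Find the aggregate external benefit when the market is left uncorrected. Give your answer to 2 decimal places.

Market equilibrium (private): 59.60 + 3.09x = 105.09 - 3.44x → x_m = 6.9663.
Total external benefit = ∫₀^{x_m} (7.40 + 0.09x) dx = 7.40×6.9663 + ½×0.09×6.9663² = 53.7344.

$53.73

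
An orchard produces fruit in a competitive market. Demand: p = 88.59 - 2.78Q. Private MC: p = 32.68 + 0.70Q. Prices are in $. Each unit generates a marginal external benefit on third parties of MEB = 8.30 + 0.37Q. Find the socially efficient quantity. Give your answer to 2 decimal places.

Q* = 20.65

Social marginal cost = private MC − MEB = 24.38 + 0.33Q.
Set SMC = demand: 24.38 + 0.33Q = 88.59 - 2.78Q → Q* = 20.6463.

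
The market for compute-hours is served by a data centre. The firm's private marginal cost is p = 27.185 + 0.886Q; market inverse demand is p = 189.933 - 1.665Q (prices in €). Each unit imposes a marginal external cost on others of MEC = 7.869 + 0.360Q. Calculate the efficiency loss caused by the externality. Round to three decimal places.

Market equilibrium (private): 27.185 + 0.886Q = 189.933 - 1.665Q → Q_m = 63.7977.
Social marginal cost = private MC + MEC = 35.054 + 1.246Q.
Set SMC = demand: 35.054 + 1.246Q = 189.933 - 1.665Q → Q* = 53.2047.
Between Q* and Q_m the wedge SMC − demand runs linearly from 0 to MEC(Q_m), so the loss is a triangle.
DWL = ½ × 10.5930 × 30.8362 = 163.3239.

DWL = €163.324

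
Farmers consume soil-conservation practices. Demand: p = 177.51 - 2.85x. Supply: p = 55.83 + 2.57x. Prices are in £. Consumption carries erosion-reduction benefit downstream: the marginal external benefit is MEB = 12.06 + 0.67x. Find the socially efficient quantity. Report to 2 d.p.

x* = 28.16

Social marginal benefit = demand + MEB = 189.57 - 2.18x.
Set SMB = MC: 189.57 - 2.18x = 55.83 + 2.57x → x* = 28.1558.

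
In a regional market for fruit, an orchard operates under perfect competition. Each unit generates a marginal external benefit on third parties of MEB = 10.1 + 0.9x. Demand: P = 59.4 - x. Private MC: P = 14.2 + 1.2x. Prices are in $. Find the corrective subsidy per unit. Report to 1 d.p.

subsidy = $48.4 per unit

Social marginal cost = private MC − MEB = 4.1 + 0.3x.
Set SMC = demand: 4.1 + 0.3x = 59.4 - x → x* = 42.5385.
The Pigouvian subsidy equals MEB at x*: 10.1 + 0.9×42.5385 = 48.3847.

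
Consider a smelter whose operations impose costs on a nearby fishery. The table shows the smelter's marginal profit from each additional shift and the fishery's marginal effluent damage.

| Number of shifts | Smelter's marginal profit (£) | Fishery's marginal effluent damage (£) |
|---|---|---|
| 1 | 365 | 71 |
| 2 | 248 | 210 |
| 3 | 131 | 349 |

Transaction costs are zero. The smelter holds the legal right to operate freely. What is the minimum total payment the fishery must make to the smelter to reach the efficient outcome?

£131

Left alone the smelter would choose level 3 (marginal profit stays positive).
Efficient level: k* = 2 (marginal profit ≥ marginal effluent damage through 2).
The fishery must at least cover the smelter's forgone profit from cutting 3→2: 131 = 131.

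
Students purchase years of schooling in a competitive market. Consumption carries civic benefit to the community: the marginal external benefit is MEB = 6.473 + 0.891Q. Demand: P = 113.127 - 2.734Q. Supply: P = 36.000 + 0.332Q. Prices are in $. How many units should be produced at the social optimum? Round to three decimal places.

Q* = 38.437

Social marginal benefit = demand + MEB = 119.600 - 1.843Q.
Set SMB = MC: 119.600 - 1.843Q = 36.000 + 0.332Q → Q* = 38.4368.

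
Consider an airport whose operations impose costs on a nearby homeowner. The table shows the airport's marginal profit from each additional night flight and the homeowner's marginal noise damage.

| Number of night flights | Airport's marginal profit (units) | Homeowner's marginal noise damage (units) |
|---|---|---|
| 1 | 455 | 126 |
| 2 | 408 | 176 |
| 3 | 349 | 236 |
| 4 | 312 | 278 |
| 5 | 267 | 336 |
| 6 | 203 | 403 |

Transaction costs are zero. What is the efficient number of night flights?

4

Bargaining reaches the level where marginal profit last exceeds marginal noise damage.
That holds through level 4 (312 ≥ 278) but not at 5 (267 < 336).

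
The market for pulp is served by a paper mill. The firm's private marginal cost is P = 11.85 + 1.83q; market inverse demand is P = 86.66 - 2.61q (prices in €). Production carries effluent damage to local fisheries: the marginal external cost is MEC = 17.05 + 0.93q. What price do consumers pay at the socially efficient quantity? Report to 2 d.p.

Social marginal cost = private MC + MEC = 28.90 + 2.76q.
Set SMC = demand: 28.90 + 2.76q = 86.66 - 2.61q → q* = 10.7561.
Consumer price on the demand curve at q*: 86.66 − 2.61×10.7561 = 58.5866.

P = €58.59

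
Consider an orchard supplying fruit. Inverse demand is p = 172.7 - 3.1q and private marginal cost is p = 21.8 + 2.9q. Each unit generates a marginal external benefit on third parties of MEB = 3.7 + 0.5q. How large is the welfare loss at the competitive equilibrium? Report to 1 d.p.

DWL = 24.1

Market equilibrium (private): 21.8 + 2.9q = 172.7 - 3.1q → q_m = 25.1500.
Social marginal cost = private MC − MEB = 18.1 + 2.4q.
Set SMC = demand: 18.1 + 2.4q = 172.7 - 3.1q → q* = 28.1091.
Between q* and q_m the wedge demand − SMC runs linearly from 0 to MEB(q_m), so the loss is a triangle.
DWL = ½ × 2.9591 × 16.2750 = 24.0797.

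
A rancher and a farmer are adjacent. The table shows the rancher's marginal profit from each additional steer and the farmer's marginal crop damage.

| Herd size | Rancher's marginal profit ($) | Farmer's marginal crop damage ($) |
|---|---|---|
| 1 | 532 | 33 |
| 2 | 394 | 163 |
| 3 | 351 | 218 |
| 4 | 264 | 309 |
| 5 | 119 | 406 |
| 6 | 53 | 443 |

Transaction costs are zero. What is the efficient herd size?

3

Bargaining reaches the level where marginal profit last exceeds marginal crop damage.
That holds through level 3 (351 ≥ 218) but not at 4 (264 < 309).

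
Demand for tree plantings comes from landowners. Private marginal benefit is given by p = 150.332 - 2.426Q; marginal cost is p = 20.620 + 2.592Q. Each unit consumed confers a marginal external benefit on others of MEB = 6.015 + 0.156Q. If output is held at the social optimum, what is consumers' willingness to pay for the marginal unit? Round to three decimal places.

Social marginal benefit = demand + MEB = 156.347 - 2.270Q.
Set SMB = MC: 156.347 - 2.270Q = 20.620 + 2.592Q → Q* = 27.9159.
Consumer price on the demand curve at Q*: 150.332 − 2.426×27.9159 = 82.6080.

P = 82.608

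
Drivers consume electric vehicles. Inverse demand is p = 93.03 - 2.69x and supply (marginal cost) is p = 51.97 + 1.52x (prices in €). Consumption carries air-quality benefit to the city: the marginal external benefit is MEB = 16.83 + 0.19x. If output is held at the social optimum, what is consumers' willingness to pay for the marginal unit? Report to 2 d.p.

P = €54.29

Social marginal benefit = demand + MEB = 109.86 - 2.50x.
Set SMB = MC: 109.86 - 2.50x = 51.97 + 1.52x → x* = 14.4005.
Consumer price on the demand curve at x*: 93.03 − 2.69×14.4005 = 54.2927.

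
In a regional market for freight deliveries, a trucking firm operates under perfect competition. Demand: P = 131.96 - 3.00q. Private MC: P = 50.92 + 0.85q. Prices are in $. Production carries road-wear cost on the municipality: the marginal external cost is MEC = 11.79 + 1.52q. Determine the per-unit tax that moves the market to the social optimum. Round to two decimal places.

Social marginal cost = private MC + MEC = 62.71 + 2.37q.
Set SMC = demand: 62.71 + 2.37q = 131.96 - 3.00q → q* = 12.8957.
The Pigouvian tax equals MEC at q*: 11.79 + 1.52×12.8957 = 31.3915.

tax = $31.39 per unit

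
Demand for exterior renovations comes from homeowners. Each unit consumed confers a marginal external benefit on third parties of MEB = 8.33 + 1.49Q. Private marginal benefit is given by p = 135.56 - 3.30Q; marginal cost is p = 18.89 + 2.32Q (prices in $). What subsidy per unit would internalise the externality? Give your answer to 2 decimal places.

Social marginal benefit = demand + MEB = 143.89 - 1.81Q.
Set SMB = MC: 143.89 - 1.81Q = 18.89 + 2.32Q → Q* = 30.2663.
The Pigouvian subsidy equals MEB at Q*: 8.33 + 1.49×30.2663 = 53.4268.

subsidy = $53.43 per unit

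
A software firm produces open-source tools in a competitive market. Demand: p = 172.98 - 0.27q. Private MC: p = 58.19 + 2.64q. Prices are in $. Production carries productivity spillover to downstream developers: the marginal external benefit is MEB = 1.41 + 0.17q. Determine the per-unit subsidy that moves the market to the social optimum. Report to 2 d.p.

subsidy = $8.62 per unit

Social marginal cost = private MC − MEB = 56.78 + 2.47q.
Set SMC = demand: 56.78 + 2.47q = 172.98 - 0.27q → q* = 42.4088.
The Pigouvian subsidy equals MEB at q*: 1.41 + 0.17×42.4088 = 8.6195.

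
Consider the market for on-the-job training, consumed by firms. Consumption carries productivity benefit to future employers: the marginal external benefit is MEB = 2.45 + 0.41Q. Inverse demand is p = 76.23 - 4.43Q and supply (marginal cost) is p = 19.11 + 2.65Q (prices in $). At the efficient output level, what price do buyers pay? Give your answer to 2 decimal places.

Social marginal benefit = demand + MEB = 78.68 - 4.02Q.
Set SMB = MC: 78.68 - 4.02Q = 19.11 + 2.65Q → Q* = 8.9310.
Consumer price on the demand curve at Q*: 76.23 − 4.43×8.9310 = 36.6657.

P = $36.67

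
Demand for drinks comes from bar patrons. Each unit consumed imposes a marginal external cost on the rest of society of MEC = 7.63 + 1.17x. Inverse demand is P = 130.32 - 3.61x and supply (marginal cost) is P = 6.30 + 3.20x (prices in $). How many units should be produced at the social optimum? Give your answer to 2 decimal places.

Social marginal benefit = demand − MEC = 122.69 - 4.78x.
Set SMB = MC: 122.69 - 4.78x = 6.30 + 3.20x → x* = 14.5852.

x* = 14.59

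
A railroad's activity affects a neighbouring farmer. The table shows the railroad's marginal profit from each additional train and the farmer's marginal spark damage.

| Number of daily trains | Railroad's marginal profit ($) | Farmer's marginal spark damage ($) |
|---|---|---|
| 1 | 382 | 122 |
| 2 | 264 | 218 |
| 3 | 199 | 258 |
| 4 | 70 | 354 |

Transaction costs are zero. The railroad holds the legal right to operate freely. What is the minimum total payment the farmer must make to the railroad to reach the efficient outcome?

Left alone the railroad would choose level 4 (marginal profit stays positive).
Efficient level: k* = 2 (marginal profit ≥ marginal spark damage through 2).
The farmer must at least cover the railroad's forgone profit from cutting 4→2: 199 + 70 = 269.

$269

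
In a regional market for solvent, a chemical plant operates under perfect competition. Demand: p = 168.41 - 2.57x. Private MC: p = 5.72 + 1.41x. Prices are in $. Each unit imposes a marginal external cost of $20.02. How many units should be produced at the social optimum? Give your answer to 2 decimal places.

x* = 35.85

Social marginal cost = private MC + MEC = 25.74 + 1.41x.
Set SMC = demand: 25.74 + 1.41x = 168.41 - 2.57x → x* = 35.8467.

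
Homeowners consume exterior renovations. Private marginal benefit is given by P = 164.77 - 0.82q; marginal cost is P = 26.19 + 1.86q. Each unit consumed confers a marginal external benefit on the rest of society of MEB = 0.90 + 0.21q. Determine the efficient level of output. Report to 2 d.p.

Social marginal benefit = demand + MEB = 165.67 - 0.61q.
Set SMB = MC: 165.67 - 0.61q = 26.19 + 1.86q → q* = 56.4696.

q* = 56.47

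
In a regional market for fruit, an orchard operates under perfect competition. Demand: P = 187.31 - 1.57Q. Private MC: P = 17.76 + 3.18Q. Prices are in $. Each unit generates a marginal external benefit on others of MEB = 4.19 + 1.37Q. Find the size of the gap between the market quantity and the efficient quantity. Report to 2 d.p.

Market equilibrium (private): 17.76 + 3.18Q = 187.31 - 1.57Q → Q_m = 35.6947.
Social marginal cost = private MC − MEB = 13.57 + 1.81Q.
Set SMC = demand: 13.57 + 1.81Q = 187.31 - 1.57Q → Q* = 51.4024.
Gap = |35.6947 − 51.4024| = 15.7077.

15.71 units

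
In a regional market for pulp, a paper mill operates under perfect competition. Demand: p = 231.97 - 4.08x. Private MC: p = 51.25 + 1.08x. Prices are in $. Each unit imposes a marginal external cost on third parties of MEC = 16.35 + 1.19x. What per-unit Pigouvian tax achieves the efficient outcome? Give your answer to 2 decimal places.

Social marginal cost = private MC + MEC = 67.60 + 2.27x.
Set SMC = demand: 67.60 + 2.27x = 231.97 - 4.08x → x* = 25.8850.
The Pigouvian tax equals MEC at x*: 16.35 + 1.19×25.8850 = 47.1532.

tax = $47.15 per unit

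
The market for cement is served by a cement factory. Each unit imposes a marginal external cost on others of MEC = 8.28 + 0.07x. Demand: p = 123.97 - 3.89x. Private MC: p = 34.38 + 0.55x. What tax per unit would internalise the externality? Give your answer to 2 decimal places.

tax = 9.54 per unit

Social marginal cost = private MC + MEC = 42.66 + 0.62x.
Set SMC = demand: 42.66 + 0.62x = 123.97 - 3.89x → x* = 18.0288.
The Pigouvian tax equals MEC at x*: 8.28 + 0.07×18.0288 = 9.5420.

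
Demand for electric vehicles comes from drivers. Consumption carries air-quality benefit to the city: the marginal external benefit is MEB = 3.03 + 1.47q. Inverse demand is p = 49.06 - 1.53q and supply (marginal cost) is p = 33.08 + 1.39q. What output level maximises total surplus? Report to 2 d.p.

Social marginal benefit = demand + MEB = 52.09 - 0.06q.
Set SMB = MC: 52.09 - 0.06q = 33.08 + 1.39q → q* = 13.1103.

q* = 13.11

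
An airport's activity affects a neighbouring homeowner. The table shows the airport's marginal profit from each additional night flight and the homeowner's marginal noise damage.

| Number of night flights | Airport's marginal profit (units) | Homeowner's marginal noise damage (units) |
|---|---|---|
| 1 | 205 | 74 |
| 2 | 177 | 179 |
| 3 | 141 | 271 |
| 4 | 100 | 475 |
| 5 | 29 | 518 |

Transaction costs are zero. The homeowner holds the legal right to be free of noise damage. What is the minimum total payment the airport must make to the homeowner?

Efficient level: marginal profit ≥ marginal noise damage through level 1, so k* = 1.
With the homeowner holding the right, the airport must at least compensate total damage at k*: 74 = 74.

74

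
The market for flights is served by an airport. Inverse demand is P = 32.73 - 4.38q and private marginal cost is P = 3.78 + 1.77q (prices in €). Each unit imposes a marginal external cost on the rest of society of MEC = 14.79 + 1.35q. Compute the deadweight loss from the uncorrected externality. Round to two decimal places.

DWL = €29.81

Market equilibrium (private): 3.78 + 1.77q = 32.73 - 4.38q → q_m = 4.7073.
Social marginal cost = private MC + MEC = 18.57 + 3.12q.
Set SMC = demand: 18.57 + 3.12q = 32.73 - 4.38q → q* = 1.8880.
The loss is the area between SMC and demand from q* to q_m; with linear curves that's a triangle of height MEC(q_m).
DWL = ½ × 2.8193 × 21.1449 = 29.8069.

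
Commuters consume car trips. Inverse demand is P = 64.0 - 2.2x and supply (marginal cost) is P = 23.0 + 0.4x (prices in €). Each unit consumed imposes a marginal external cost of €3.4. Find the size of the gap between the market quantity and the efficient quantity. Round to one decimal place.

Market equilibrium (private): 23.0 + 0.4x = 64.0 - 2.2x → x_m = 15.7692.
Social marginal benefit = demand − MEC = 60.6 - 2.2x.
Set SMB = MC: 60.6 - 2.2x = 23.0 + 0.4x → x* = 14.4615.
Gap = |15.7692 − 14.4615| = 1.3077.

1.3 units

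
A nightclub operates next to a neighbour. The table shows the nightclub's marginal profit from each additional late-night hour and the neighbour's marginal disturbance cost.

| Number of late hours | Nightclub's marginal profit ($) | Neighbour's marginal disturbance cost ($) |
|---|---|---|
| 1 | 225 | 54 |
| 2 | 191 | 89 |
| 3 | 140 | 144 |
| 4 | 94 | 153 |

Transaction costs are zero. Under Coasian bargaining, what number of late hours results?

2

Bargaining reaches the level where marginal profit last exceeds marginal disturbance cost.
That holds through level 2 (191 ≥ 89) but not at 3 (140 < 144).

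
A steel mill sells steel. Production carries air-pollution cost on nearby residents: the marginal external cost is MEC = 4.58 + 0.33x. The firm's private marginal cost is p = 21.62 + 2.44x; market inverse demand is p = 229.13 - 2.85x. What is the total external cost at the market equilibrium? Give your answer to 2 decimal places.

433.55

Market equilibrium (private): 21.62 + 2.44x = 229.13 - 2.85x → x_m = 39.2268.
Total external cost = ∫₀^{x_m} (4.58 + 0.33x) dx = 4.58×39.2268 + ½×0.33×39.2268² = 433.5511.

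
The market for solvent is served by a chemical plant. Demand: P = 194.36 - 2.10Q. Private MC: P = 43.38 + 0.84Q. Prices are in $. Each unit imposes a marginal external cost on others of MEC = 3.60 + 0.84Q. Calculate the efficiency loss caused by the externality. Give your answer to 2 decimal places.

Market equilibrium (private): 43.38 + 0.84Q = 194.36 - 2.10Q → Q_m = 51.3537.
Social marginal cost = private MC + MEC = 46.98 + 1.68Q.
Set SMC = demand: 46.98 + 1.68Q = 194.36 - 2.10Q → Q* = 38.9894.
The welfare-loss triangle has base |Q_m − Q*| and height MEC(Q_m) (the vertical gap between SMC and demand is zero at Q* and MEC at Q_m).
DWL = ½ × 12.3643 × 46.7371 = 288.9358.

DWL = $288.94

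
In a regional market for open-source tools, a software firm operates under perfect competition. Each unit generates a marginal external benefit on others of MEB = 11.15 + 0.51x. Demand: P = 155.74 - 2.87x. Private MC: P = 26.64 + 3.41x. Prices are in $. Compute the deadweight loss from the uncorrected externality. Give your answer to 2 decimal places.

DWL = $40.56

Market equilibrium (private): 26.64 + 3.41x = 155.74 - 2.87x → x_m = 20.5573.
Social marginal cost = private MC − MEB = 15.49 + 2.90x.
Set SMC = demand: 15.49 + 2.90x = 155.74 - 2.87x → x* = 24.3068.
The welfare-loss triangle has base |x_m − x*| and height MEB(x_m) (the vertical gap between SMC and demand is zero at x* and MEB at x_m).
DWL = ½ × 3.7495 × 21.6342 = 40.5587.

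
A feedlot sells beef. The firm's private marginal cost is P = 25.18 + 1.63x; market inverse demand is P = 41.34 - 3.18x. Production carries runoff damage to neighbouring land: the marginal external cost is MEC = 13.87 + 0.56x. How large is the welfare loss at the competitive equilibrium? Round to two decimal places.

Market equilibrium (private): 25.18 + 1.63x = 41.34 - 3.18x → x_m = 3.3597.
Social marginal cost = private MC + MEC = 39.05 + 2.19x.
Set SMC = demand: 39.05 + 2.19x = 41.34 - 3.18x → x* = 0.4264.
The welfare-loss triangle has base |x_m − x*| and height MEC(x_m) (the vertical gap between SMC and demand is zero at x* and MEC at x_m).
DWL = ½ × 2.9333 × 15.7514 = 23.1018.

DWL = 23.10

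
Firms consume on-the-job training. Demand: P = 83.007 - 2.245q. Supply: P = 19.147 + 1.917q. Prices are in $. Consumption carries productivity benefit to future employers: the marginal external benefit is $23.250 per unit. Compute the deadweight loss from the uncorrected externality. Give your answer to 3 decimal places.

DWL = $64.940

Market equilibrium (private): 19.147 + 1.917q = 83.007 - 2.245q → q_m = 15.3436.
Social marginal benefit = demand + MEB = 106.257 - 2.245q.
Set SMB = MC: 106.257 - 2.245q = 19.147 + 1.917q → q* = 20.9298.
Between q* and q_m the wedge SMB − MC runs linearly from 0 to MEB(q_m), so the loss is a triangle.
DWL = ½ × 5.5862 × 23.2500 = 64.9396.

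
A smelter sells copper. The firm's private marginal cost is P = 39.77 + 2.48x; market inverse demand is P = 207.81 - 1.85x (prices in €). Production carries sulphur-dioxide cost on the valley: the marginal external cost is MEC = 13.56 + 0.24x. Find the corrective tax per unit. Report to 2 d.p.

tax = €21.67 per unit

Social marginal cost = private MC + MEC = 53.33 + 2.72x.
Set SMC = demand: 53.33 + 2.72x = 207.81 - 1.85x → x* = 33.8031.
The Pigouvian tax equals MEC at x*: 13.56 + 0.24×33.8031 = 21.6727.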